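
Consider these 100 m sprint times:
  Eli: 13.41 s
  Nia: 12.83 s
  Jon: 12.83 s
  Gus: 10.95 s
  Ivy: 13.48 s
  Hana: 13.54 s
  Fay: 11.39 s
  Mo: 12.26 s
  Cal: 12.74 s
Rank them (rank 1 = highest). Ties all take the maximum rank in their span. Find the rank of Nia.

5

Sorted (descending): 13.54, 13.48, 13.41, 12.83, 12.83, 12.74, 12.26, 11.39, 10.95
The 2 values of 12.83 occupy positions 4–5 → each gets rank 5.
Nia has value 12.83 s → rank 5.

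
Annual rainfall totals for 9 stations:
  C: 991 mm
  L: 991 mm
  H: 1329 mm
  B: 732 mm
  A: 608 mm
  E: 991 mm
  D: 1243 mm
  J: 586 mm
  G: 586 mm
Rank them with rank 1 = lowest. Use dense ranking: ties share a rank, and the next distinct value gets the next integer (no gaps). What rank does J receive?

Sorted (ascending): 586, 586, 608, 732, 991, 991, 991, 1243, 1329
The 2 values of 586 share dense rank 1.
The 3 values of 991 share dense rank 4.
Remaining distinct values take the next consecutive integers.
J has value 586 mm → rank 1.

1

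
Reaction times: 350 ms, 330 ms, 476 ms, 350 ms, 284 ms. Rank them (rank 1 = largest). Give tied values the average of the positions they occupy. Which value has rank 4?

330

Sorted (descending): 476, 350, 350, 330, 284
The 2 values of 350 occupy positions 2–3 → average rank (2+3)/2 = 2.5.
Rank 4 → value 330.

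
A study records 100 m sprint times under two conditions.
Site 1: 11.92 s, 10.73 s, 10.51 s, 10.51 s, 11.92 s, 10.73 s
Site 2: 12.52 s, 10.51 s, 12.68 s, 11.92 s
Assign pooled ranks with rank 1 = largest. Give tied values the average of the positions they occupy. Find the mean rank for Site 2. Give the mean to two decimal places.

Sorted (descending): 12.68, 12.52, 11.92, 11.92, 11.92, 10.73, 10.73, 10.51, 10.51, 10.51
The 3 values of 11.92 occupy positions 3–5 → average rank 4.
The 2 values of 10.73 occupy positions 6–7 → average rank (6+7)/2 = 6.5.
The 3 values of 10.51 occupy positions 8–10 → average rank 9.
Site 2 values → pooled ranks: 12.52→2, 10.51→9, 12.68→1, 11.92→4
Mean rank = (2 + 9 + 1 + 4) / 4 = 4.00

4.00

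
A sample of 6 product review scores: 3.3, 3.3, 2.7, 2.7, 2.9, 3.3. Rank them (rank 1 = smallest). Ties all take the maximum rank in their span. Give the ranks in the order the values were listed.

Sorted (ascending): 2.7, 2.7, 2.9, 3.3, 3.3, 3.3
The 2 values of 2.7 occupy positions 1–2 → each gets rank 2.
The 3 values of 3.3 occupy positions 4–6 → each gets rank 6.

6, 6, 2, 2, 3, 6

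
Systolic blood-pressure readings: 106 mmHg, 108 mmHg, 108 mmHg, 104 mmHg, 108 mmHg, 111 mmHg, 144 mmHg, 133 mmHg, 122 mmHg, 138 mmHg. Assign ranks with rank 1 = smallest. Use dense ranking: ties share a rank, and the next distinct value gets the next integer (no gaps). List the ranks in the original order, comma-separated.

Sorted (ascending): 104, 106, 108, 108, 108, 111, 122, 133, 138, 144
The 3 values of 108 share dense rank 3.
Remaining distinct values take the next consecutive integers.

2, 3, 3, 1, 3, 4, 8, 6, 5, 7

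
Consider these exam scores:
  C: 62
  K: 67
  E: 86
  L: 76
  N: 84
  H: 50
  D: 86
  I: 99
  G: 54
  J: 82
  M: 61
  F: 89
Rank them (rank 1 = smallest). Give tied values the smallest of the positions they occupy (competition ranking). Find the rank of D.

9

Sorted (ascending): 50, 54, 61, 62, 67, 76, 82, 84, 86, 86, 89, 99
The 2 values of 86 occupy positions 9–10 → each gets rank 9.
D has value 86 → rank 9.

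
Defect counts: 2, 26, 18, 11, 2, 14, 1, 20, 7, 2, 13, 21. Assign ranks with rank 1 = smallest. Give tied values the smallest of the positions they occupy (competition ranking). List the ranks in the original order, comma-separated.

2, 12, 9, 6, 2, 8, 1, 10, 5, 2, 7, 11

Sorted (ascending): 1, 2, 2, 2, 7, 11, 13, 14, 18, 20, 21, 26
The 3 values of 2 occupy positions 2–4 → each gets rank 2.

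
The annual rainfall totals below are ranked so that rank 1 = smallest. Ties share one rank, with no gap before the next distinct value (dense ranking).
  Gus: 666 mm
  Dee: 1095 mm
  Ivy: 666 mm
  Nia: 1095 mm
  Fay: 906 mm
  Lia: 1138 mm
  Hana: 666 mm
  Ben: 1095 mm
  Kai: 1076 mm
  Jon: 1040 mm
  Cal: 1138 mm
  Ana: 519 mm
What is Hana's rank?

2

Sorted (ascending): 519, 666, 666, 666, 906, 1040, 1076, 1095, 1095, 1095, 1138, 1138
The 3 values of 666 share dense rank 2.
The 3 values of 1095 share dense rank 6.
The 2 values of 1138 share dense rank 7.
Remaining distinct values take the next consecutive integers.
Hana has value 666 mm → rank 2.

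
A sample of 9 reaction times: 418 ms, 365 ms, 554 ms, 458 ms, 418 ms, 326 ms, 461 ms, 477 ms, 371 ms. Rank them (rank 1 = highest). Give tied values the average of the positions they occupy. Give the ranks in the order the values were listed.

Sorted (descending): 554, 477, 461, 458, 418, 418, 371, 365, 326
The 2 values of 418 occupy positions 5–6 → average rank (5+6)/2 = 5.5.

5.5, 8, 1, 4, 5.5, 9, 3, 2, 7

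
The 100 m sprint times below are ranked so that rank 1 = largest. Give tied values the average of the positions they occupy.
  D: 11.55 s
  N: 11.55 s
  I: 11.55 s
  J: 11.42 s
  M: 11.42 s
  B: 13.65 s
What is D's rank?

3

Sorted (descending): 13.65, 11.55, 11.55, 11.55, 11.42, 11.42
The 3 values of 11.55 occupy positions 2–4 → average rank 3.
The 2 values of 11.42 occupy positions 5–6 → average rank (5+6)/2 = 5.5.
D has value 11.55 s → rank 3.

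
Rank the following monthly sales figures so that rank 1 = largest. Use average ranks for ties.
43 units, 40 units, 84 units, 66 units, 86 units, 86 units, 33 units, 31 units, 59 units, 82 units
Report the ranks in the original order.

Sorted (descending): 86, 86, 84, 82, 66, 59, 43, 40, 33, 31
The 2 values of 86 occupy positions 1–2 → average rank (1+2)/2 = 1.5.

7, 8, 3, 5, 1.5, 1.5, 9, 10, 6, 4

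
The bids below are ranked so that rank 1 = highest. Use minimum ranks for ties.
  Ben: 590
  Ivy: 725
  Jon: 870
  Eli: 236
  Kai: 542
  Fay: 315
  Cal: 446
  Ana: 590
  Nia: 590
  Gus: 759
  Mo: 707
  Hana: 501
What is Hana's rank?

Sorted (descending): 870, 759, 725, 707, 590, 590, 590, 542, 501, 446, 315, 236
The 3 values of 590 occupy positions 5–7 → each gets rank 5.
Hana has value 501 → rank 9.

9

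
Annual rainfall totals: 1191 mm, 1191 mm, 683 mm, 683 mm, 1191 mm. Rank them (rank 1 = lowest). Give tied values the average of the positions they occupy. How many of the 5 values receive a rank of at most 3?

2

Sorted (ascending): 683, 683, 1191, 1191, 1191
The 2 values of 683 occupy positions 1–2 → average rank (1+2)/2 = 1.5.
The 3 values of 1191 occupy positions 3–5 → average rank 4.
Ranks ≤ 3: {1.5, 1.5} → 2 values.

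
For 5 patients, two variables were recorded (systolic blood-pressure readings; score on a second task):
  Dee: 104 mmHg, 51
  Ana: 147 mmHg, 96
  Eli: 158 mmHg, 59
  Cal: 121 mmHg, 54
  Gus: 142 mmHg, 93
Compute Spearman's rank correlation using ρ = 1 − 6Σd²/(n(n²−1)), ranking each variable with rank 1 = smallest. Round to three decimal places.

Ranks of variable 1: 1, 4, 5, 2, 3
Ranks of variable 2: 1, 5, 3, 2, 4
d = r₁ − r₂: 0, -1, 2, 0, -1
d²: 0, 1, 4, 0, 1; Σd² = 6
ρ = 1 − 6·6/(5·24) = 1 − 36/120 = 0.700

0.700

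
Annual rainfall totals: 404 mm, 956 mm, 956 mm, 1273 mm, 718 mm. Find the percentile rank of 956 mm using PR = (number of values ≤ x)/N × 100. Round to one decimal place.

80.0

N = 5.
Strictly below 956: 2. Equal to 956: 2.
PR = 4/5 × 100 = 80.0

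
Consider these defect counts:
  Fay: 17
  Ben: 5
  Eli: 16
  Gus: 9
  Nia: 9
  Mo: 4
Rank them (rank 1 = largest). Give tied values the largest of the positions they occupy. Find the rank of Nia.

4

Sorted (descending): 17, 16, 9, 9, 5, 4
The 2 values of 9 occupy positions 3–4 → each gets rank 4.
Nia has value 9 → rank 4.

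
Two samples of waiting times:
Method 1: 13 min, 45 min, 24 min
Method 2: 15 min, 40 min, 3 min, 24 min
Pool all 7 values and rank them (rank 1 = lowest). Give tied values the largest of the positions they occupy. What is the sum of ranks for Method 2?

Sorted (ascending): 3, 13, 15, 24, 24, 40, 45
The 2 values of 24 occupy positions 4–5 → each gets rank 5.
Method 2 values → pooled ranks: 15→3, 40→6, 3→1, 24→5
Rank sum = 3 + 6 + 1 + 5 = 15

15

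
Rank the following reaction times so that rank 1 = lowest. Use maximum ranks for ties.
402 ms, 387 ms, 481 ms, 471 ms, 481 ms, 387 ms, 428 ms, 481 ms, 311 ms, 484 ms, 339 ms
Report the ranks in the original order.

5, 4, 10, 7, 10, 4, 6, 10, 1, 11, 2

Sorted (ascending): 311, 339, 387, 387, 402, 428, 471, 481, 481, 481, 484
The 2 values of 387 occupy positions 3–4 → each gets rank 4.
The 3 values of 481 occupy positions 8–10 → each gets rank 10.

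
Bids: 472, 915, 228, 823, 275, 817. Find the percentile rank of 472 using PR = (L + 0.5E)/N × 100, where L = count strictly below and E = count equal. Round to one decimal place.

N = 6.
Strictly below 472: 2. Equal to 472: 1.
PR = (2 + 0.5·1)/6 × 100 = 41.7

41.7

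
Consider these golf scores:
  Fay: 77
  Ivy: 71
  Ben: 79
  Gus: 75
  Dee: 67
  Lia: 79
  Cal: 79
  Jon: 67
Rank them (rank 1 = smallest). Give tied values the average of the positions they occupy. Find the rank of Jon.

1.5

Sorted (ascending): 67, 67, 71, 75, 77, 79, 79, 79
The 2 values of 67 occupy positions 1–2 → average rank (1+2)/2 = 1.5.
The 3 values of 79 occupy positions 6–8 → average rank 7.
Jon has value 67 → rank 1.5.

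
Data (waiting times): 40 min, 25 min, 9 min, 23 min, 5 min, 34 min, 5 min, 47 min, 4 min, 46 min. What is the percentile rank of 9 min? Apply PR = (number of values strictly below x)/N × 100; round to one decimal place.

N = 10.
Strictly below 9: 3. Equal to 9: 1.
PR = 3/10 × 100 = 30.0

30.0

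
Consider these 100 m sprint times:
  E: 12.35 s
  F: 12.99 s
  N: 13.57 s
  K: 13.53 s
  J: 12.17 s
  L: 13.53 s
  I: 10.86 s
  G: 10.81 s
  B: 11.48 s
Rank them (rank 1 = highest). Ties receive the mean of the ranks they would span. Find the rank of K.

Sorted (descending): 13.57, 13.53, 13.53, 12.99, 12.35, 12.17, 11.48, 10.86, 10.81
The 2 values of 13.53 occupy positions 2–3 → average rank (2+3)/2 = 2.5.
K has value 13.53 s → rank 2.5.

2.5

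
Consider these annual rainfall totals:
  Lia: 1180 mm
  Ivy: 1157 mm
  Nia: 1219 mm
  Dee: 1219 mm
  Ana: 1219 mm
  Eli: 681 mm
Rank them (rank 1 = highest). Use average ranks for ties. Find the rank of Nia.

Sorted (descending): 1219, 1219, 1219, 1180, 1157, 681
The 3 values of 1219 occupy positions 1–3 → average rank 2.
Nia has value 1219 mm → rank 2.

2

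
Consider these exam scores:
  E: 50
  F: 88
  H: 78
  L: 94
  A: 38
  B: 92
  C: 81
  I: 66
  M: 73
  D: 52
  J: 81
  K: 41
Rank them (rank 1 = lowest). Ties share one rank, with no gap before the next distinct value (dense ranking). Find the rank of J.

8

Sorted (ascending): 38, 41, 50, 52, 66, 73, 78, 81, 81, 88, 92, 94
The 2 values of 81 share dense rank 8.
Remaining distinct values take the next consecutive integers.
J has value 81 → rank 8.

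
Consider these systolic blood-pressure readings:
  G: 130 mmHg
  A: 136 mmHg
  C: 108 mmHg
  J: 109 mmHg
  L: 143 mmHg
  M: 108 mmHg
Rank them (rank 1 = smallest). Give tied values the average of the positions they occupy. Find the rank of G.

Sorted (ascending): 108, 108, 109, 130, 136, 143
The 2 values of 108 occupy positions 1–2 → average rank (1+2)/2 = 1.5.
G has value 130 mmHg → rank 4.

4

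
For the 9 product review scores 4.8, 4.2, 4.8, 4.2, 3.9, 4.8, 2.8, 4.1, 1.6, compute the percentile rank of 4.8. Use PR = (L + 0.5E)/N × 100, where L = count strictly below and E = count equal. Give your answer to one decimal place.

N = 9.
Strictly below 4.8: 6. Equal to 4.8: 3.
PR = (6 + 0.5·3)/9 × 100 = 83.3

83.3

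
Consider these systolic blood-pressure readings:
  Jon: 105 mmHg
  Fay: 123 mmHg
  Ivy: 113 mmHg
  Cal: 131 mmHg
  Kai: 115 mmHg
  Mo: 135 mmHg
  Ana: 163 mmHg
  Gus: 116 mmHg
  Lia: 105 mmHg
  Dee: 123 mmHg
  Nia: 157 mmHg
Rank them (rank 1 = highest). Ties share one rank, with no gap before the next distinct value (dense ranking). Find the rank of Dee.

5

Sorted (descending): 163, 157, 135, 131, 123, 123, 116, 115, 113, 105, 105
The 2 values of 123 share dense rank 5.
The 2 values of 105 share dense rank 9.
Remaining distinct values take the next consecutive integers.
Dee has value 123 mmHg → rank 5.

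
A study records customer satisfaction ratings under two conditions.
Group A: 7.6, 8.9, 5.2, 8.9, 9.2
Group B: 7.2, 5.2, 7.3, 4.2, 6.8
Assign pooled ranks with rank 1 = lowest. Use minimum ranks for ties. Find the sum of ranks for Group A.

35

Sorted (ascending): 4.2, 5.2, 5.2, 6.8, 7.2, 7.3, 7.6, 8.9, 8.9, 9.2
The 2 values of 5.2 occupy positions 2–3 → each gets rank 2.
The 2 values of 8.9 occupy positions 8–9 → each gets rank 8.
Group A values → pooled ranks: 7.6→7, 8.9→8, 5.2→2, 8.9→8, 9.2→10
Rank sum = 7 + 8 + 2 + 8 + 10 = 35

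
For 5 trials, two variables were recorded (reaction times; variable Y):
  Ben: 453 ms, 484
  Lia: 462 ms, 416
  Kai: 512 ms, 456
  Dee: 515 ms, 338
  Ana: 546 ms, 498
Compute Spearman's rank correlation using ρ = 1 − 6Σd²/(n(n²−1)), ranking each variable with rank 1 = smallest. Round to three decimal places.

0.100

Ranks of variable 1: 1, 2, 3, 4, 5
Ranks of variable 2: 4, 2, 3, 1, 5
d = r₁ − r₂: -3, 0, 0, 3, 0
d²: 9, 0, 0, 9, 0; Σd² = 18
ρ = 1 − 6·18/(5·24) = 1 − 108/120 = 0.100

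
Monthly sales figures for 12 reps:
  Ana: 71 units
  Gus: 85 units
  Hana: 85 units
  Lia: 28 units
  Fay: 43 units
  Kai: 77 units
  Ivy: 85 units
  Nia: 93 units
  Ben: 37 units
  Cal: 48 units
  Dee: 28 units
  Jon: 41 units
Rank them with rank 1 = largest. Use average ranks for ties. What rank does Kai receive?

Sorted (descending): 93, 85, 85, 85, 77, 71, 48, 43, 41, 37, 28, 28
The 3 values of 85 occupy positions 2–4 → average rank 3.
The 2 values of 28 occupy positions 11–12 → average rank (11+12)/2 = 11.5.
Kai has value 77 units → rank 5.

5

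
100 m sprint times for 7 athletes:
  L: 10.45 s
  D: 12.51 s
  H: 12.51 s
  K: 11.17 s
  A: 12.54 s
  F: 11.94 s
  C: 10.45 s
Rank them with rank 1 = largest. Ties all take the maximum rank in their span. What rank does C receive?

7

Sorted (descending): 12.54, 12.51, 12.51, 11.94, 11.17, 10.45, 10.45
The 2 values of 12.51 occupy positions 2–3 → each gets rank 3.
The 2 values of 10.45 occupy positions 6–7 → each gets rank 7.
C has value 10.45 s → rank 7.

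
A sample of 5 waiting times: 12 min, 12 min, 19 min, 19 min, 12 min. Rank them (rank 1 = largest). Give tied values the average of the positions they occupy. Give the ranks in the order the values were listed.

4, 4, 1.5, 1.5, 4

Sorted (descending): 19, 19, 12, 12, 12
The 2 values of 19 occupy positions 1–2 → average rank (1+2)/2 = 1.5.
The 3 values of 12 occupy positions 3–5 → average rank 4.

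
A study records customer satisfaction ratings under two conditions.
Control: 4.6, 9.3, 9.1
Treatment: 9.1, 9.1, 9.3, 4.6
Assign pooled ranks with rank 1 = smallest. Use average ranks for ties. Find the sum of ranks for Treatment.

Sorted (ascending): 4.6, 4.6, 9.1, 9.1, 9.1, 9.3, 9.3
The 2 values of 4.6 occupy positions 1–2 → average rank (1+2)/2 = 1.5.
The 3 values of 9.1 occupy positions 3–5 → average rank 4.
The 2 values of 9.3 occupy positions 6–7 → average rank (6+7)/2 = 6.5.
Treatment values → pooled ranks: 9.1→4, 9.1→4, 9.3→6.5, 4.6→1.5
Rank sum = 4 + 4 + 6.5 + 1.5 = 16

16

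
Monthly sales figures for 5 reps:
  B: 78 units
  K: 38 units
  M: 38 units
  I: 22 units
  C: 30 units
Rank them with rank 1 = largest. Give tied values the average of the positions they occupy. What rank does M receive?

2.5

Sorted (descending): 78, 38, 38, 30, 22
The 2 values of 38 occupy positions 2–3 → average rank (2+3)/2 = 2.5.
M has value 38 units → rank 2.5.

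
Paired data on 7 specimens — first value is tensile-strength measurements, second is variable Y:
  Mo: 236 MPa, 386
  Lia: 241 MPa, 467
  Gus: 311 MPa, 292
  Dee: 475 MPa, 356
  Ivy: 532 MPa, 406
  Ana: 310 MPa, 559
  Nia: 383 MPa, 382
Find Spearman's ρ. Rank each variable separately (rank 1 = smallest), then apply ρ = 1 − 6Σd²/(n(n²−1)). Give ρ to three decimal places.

-0.321

Ranks of variable 1: 1, 2, 4, 6, 7, 3, 5
Ranks of variable 2: 4, 6, 1, 2, 5, 7, 3
d = r₁ − r₂: -3, -4, 3, 4, 2, -4, 2
d²: 9, 16, 9, 16, 4, 16, 4; Σd² = 74
ρ = 1 − 6·74/(7·48) = 1 − 444/336 = -0.321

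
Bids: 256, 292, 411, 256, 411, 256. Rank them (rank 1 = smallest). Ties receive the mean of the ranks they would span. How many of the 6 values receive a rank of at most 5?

Sorted (ascending): 256, 256, 256, 292, 411, 411
The 3 values of 256 occupy positions 1–3 → average rank 2.
The 2 values of 411 occupy positions 5–6 → average rank (5+6)/2 = 5.5.
Ranks ≤ 5: {2, 2, 2, 4} → 4 values.

4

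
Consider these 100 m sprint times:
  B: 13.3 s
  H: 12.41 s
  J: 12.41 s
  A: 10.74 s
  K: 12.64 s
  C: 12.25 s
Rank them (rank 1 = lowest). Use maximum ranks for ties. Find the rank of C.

2

Sorted (ascending): 10.74, 12.25, 12.41, 12.41, 12.64, 13.3
The 2 values of 12.41 occupy positions 3–4 → each gets rank 4.
C has value 12.25 s → rank 2.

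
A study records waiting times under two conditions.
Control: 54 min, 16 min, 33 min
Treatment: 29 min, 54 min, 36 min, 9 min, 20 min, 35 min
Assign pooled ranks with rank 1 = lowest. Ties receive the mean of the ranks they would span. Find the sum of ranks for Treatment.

29.5

Sorted (ascending): 9, 16, 20, 29, 33, 35, 36, 54, 54
The 2 values of 54 occupy positions 8–9 → average rank (8+9)/2 = 8.5.
Treatment values → pooled ranks: 29→4, 54→8.5, 36→7, 9→1, 20→3, 35→6
Rank sum = 4 + 8.5 + 7 + 1 + 3 + 6 = 29.5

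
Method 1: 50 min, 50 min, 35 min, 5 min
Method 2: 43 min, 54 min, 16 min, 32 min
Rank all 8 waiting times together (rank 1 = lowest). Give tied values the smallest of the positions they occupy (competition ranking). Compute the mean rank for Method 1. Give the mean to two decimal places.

Sorted (ascending): 5, 16, 32, 35, 43, 50, 50, 54
The 2 values of 50 occupy positions 6–7 → each gets rank 6.
Method 1 values → pooled ranks: 50→6, 50→6, 35→4, 5→1
Mean rank = (6 + 6 + 4 + 1) / 4 = 4.25

4.25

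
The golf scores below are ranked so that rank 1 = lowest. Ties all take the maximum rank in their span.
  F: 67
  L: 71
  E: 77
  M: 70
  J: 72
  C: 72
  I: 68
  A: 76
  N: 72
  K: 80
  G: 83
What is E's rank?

9

Sorted (ascending): 67, 68, 70, 71, 72, 72, 72, 76, 77, 80, 83
The 3 values of 72 occupy positions 5–7 → each gets rank 7.
E has value 77 → rank 9.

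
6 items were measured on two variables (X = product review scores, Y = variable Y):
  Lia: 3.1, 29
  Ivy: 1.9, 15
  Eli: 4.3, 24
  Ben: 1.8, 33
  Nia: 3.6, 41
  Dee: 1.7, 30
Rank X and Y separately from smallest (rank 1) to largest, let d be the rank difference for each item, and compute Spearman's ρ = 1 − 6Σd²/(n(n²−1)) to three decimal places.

Ranks of variable 1: 4, 3, 6, 2, 5, 1
Ranks of variable 2: 3, 1, 2, 5, 6, 4
d = r₁ − r₂: 1, 2, 4, -3, -1, -3
d²: 1, 4, 16, 9, 1, 9; Σd² = 40
ρ = 1 − 6·40/(6·35) = 1 − 240/210 = -0.143

-0.143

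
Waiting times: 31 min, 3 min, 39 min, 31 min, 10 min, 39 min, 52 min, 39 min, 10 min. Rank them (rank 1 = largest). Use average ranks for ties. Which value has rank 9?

3

Sorted (descending): 52, 39, 39, 39, 31, 31, 10, 10, 3
The 3 values of 39 occupy positions 2–4 → average rank 3.
The 2 values of 31 occupy positions 5–6 → average rank (5+6)/2 = 5.5.
The 2 values of 10 occupy positions 7–8 → average rank (7+8)/2 = 7.5.
Rank 9 → value 3.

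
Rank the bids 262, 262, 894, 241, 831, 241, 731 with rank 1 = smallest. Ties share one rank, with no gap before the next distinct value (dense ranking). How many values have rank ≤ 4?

Sorted (ascending): 241, 241, 262, 262, 731, 831, 894
The 2 values of 241 share dense rank 1.
The 2 values of 262 share dense rank 2.
Remaining distinct values take the next consecutive integers.
Ranks ≤ 4: {1, 1, 2, 2, 3, 4} → 6 values.

6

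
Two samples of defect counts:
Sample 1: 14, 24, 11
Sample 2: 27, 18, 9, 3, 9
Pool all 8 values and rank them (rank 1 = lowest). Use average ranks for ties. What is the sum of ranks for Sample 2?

Sorted (ascending): 3, 9, 9, 11, 14, 18, 24, 27
The 2 values of 9 occupy positions 2–3 → average rank (2+3)/2 = 2.5.
Sample 2 values → pooled ranks: 27→8, 18→6, 9→2.5, 3→1, 9→2.5
Rank sum = 8 + 6 + 2.5 + 1 + 2.5 = 20

20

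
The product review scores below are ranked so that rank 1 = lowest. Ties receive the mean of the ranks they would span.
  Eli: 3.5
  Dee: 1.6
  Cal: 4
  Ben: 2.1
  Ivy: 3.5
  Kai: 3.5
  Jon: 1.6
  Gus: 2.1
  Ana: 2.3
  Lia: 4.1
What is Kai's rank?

7

Sorted (ascending): 1.6, 1.6, 2.1, 2.1, 2.3, 3.5, 3.5, 3.5, 4, 4.1
The 2 values of 1.6 occupy positions 1–2 → average rank (1+2)/2 = 1.5.
The 2 values of 2.1 occupy positions 3–4 → average rank (3+4)/2 = 3.5.
The 3 values of 3.5 occupy positions 6–8 → average rank 7.
Kai has value 3.5 → rank 7.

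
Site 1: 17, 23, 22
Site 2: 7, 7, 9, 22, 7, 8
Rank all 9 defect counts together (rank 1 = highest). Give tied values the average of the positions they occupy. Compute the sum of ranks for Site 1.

7.5

Sorted (descending): 23, 22, 22, 17, 9, 8, 7, 7, 7
The 2 values of 22 occupy positions 2–3 → average rank (2+3)/2 = 2.5.
The 3 values of 7 occupy positions 7–9 → average rank 8.
Site 1 values → pooled ranks: 17→4, 23→1, 22→2.5
Rank sum = 4 + 1 + 2.5 = 7.5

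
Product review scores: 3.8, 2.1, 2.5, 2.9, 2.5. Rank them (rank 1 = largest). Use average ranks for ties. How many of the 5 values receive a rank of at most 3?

Sorted (descending): 3.8, 2.9, 2.5, 2.5, 2.1
The 2 values of 2.5 occupy positions 3–4 → average rank (3+4)/2 = 3.5.
Ranks ≤ 3: {1, 2} → 2 values.

2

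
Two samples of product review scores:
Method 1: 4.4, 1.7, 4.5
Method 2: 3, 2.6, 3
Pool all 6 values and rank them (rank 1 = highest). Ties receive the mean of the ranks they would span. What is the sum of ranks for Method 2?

12

Sorted (descending): 4.5, 4.4, 3, 3, 2.6, 1.7
The 2 values of 3 occupy positions 3–4 → average rank (3+4)/2 = 3.5.
Method 2 values → pooled ranks: 3→3.5, 2.6→5, 3→3.5
Rank sum = 3.5 + 5 + 3.5 = 12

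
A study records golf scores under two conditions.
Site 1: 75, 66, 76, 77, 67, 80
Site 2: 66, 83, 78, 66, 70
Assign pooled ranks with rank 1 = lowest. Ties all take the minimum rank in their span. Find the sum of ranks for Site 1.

36

Sorted (ascending): 66, 66, 66, 67, 70, 75, 76, 77, 78, 80, 83
The 3 values of 66 occupy positions 1–3 → each gets rank 1.
Site 1 values → pooled ranks: 75→6, 66→1, 76→7, 77→8, 67→4, 80→10
Rank sum = 6 + 1 + 7 + 8 + 4 + 10 = 36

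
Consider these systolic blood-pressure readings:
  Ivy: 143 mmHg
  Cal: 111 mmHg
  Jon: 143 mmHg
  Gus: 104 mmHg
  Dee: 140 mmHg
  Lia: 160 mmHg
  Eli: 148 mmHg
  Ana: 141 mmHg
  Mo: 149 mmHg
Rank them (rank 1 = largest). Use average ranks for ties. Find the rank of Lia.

Sorted (descending): 160, 149, 148, 143, 143, 141, 140, 111, 104
The 2 values of 143 occupy positions 4–5 → average rank (4+5)/2 = 4.5.
Lia has value 160 mmHg → rank 1.

1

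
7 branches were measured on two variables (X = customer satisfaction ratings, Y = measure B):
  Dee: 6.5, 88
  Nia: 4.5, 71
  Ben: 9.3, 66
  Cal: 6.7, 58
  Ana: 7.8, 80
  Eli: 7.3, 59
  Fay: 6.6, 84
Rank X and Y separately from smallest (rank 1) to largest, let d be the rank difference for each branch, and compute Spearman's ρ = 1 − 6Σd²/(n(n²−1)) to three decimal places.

Ranks of variable 1: 2, 1, 7, 4, 6, 5, 3
Ranks of variable 2: 7, 4, 3, 1, 5, 2, 6
d = r₁ − r₂: -5, -3, 4, 3, 1, 3, -3
d²: 25, 9, 16, 9, 1, 9, 9; Σd² = 78
ρ = 1 − 6·78/(7·48) = 1 − 468/336 = -0.393

-0.393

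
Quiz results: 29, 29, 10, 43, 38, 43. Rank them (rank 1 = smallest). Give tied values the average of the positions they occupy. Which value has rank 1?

10

Sorted (ascending): 10, 29, 29, 38, 43, 43
The 2 values of 29 occupy positions 2–3 → average rank (2+3)/2 = 2.5.
The 2 values of 43 occupy positions 5–6 → average rank (5+6)/2 = 5.5.
Rank 1 → value 10.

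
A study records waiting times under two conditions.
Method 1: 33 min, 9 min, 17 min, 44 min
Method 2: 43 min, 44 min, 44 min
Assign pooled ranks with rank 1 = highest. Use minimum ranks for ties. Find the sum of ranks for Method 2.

Sorted (descending): 44, 44, 44, 43, 33, 17, 9
The 3 values of 44 occupy positions 1–3 → each gets rank 1.
Method 2 values → pooled ranks: 43→4, 44→1, 44→1
Rank sum = 4 + 1 + 1 = 6

6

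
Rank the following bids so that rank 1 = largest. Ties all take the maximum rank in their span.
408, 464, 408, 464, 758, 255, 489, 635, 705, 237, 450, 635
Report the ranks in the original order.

10, 7, 10, 7, 1, 11, 5, 4, 2, 12, 8, 4

Sorted (descending): 758, 705, 635, 635, 489, 464, 464, 450, 408, 408, 255, 237
The 2 values of 635 occupy positions 3–4 → each gets rank 4.
The 2 values of 464 occupy positions 6–7 → each gets rank 7.
The 2 values of 408 occupy positions 9–10 → each gets rank 10.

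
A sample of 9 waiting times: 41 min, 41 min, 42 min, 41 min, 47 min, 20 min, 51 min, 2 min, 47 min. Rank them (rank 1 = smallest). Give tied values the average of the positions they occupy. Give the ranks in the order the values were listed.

4, 4, 6, 4, 7.5, 2, 9, 1, 7.5

Sorted (ascending): 2, 20, 41, 41, 41, 42, 47, 47, 51
The 3 values of 41 occupy positions 3–5 → average rank 4.
The 2 values of 47 occupy positions 7–8 → average rank (7+8)/2 = 7.5.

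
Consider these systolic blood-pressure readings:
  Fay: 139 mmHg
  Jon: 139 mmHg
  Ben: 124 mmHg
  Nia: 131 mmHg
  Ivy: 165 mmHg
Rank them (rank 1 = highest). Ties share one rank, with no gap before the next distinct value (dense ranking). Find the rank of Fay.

Sorted (descending): 165, 139, 139, 131, 124
The 2 values of 139 share dense rank 2.
Remaining distinct values take the next consecutive integers.
Fay has value 139 mmHg → rank 2.

2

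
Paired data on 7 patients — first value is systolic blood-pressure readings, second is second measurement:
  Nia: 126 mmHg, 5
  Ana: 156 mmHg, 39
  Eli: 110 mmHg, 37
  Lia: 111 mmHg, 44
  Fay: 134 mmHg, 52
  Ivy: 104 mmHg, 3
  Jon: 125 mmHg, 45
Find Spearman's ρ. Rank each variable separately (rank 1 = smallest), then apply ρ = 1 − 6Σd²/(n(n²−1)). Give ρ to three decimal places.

Ranks of variable 1: 5, 7, 2, 3, 6, 1, 4
Ranks of variable 2: 2, 4, 3, 5, 7, 1, 6
d = r₁ − r₂: 3, 3, -1, -2, -1, 0, -2
d²: 9, 9, 1, 4, 1, 0, 4; Σd² = 28
ρ = 1 − 6·28/(7·48) = 1 − 168/336 = 0.500

0.500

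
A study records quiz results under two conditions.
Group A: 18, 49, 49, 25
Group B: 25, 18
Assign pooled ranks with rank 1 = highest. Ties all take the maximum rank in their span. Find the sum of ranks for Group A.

Sorted (descending): 49, 49, 25, 25, 18, 18
The 2 values of 49 occupy positions 1–2 → each gets rank 2.
The 2 values of 25 occupy positions 3–4 → each gets rank 4.
The 2 values of 18 occupy positions 5–6 → each gets rank 6.
Group A values → pooled ranks: 18→6, 49→2, 49→2, 25→4
Rank sum = 6 + 2 + 2 + 4 = 14

14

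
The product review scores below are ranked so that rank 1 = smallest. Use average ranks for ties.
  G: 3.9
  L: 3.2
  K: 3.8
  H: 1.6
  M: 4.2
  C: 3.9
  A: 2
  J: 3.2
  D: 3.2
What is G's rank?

7.5

Sorted (ascending): 1.6, 2, 3.2, 3.2, 3.2, 3.8, 3.9, 3.9, 4.2
The 3 values of 3.2 occupy positions 3–5 → average rank 4.
The 2 values of 3.9 occupy positions 7–8 → average rank (7+8)/2 = 7.5.
G has value 3.9 → rank 7.5.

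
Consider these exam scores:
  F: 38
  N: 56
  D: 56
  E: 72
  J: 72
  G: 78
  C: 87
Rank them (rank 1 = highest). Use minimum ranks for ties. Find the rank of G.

2

Sorted (descending): 87, 78, 72, 72, 56, 56, 38
The 2 values of 72 occupy positions 3–4 → each gets rank 3.
The 2 values of 56 occupy positions 5–6 → each gets rank 5.
G has value 78 → rank 2.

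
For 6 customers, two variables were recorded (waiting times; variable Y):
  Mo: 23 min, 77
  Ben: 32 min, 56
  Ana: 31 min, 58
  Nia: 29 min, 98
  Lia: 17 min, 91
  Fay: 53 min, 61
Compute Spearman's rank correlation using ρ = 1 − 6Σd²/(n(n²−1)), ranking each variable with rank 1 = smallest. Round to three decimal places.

Ranks of variable 1: 2, 5, 4, 3, 1, 6
Ranks of variable 2: 4, 1, 2, 6, 5, 3
d = r₁ − r₂: -2, 4, 2, -3, -4, 3
d²: 4, 16, 4, 9, 16, 9; Σd² = 58
ρ = 1 − 6·58/(6·35) = 1 − 348/210 = -0.657

-0.657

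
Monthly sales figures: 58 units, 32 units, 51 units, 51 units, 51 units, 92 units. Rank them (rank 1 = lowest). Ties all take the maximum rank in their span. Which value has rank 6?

92

Sorted (ascending): 32, 51, 51, 51, 58, 92
The 3 values of 51 occupy positions 2–4 → each gets rank 4.
Rank 6 → value 92.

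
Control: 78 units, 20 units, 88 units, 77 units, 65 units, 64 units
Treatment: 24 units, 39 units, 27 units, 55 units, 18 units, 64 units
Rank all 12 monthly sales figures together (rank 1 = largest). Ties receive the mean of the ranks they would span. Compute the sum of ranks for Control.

Sorted (descending): 88, 78, 77, 65, 64, 64, 55, 39, 27, 24, 20, 18
The 2 values of 64 occupy positions 5–6 → average rank (5+6)/2 = 5.5.
Control values → pooled ranks: 78→2, 20→11, 88→1, 77→3, 65→4, 64→5.5
Rank sum = 2 + 11 + 1 + 3 + 4 + 5.5 = 26.5

26.5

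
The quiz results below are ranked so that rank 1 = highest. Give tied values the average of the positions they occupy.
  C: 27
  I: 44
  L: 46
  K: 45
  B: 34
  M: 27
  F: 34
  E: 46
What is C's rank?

Sorted (descending): 46, 46, 45, 44, 34, 34, 27, 27
The 2 values of 46 occupy positions 1–2 → average rank (1+2)/2 = 1.5.
The 2 values of 34 occupy positions 5–6 → average rank (5+6)/2 = 5.5.
The 2 values of 27 occupy positions 7–8 → average rank (7+8)/2 = 7.5.
C has value 27 → rank 7.5.

7.5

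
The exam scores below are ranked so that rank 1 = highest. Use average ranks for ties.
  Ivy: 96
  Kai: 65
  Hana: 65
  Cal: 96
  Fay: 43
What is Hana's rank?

Sorted (descending): 96, 96, 65, 65, 43
The 2 values of 96 occupy positions 1–2 → average rank (1+2)/2 = 1.5.
The 2 values of 65 occupy positions 3–4 → average rank (3+4)/2 = 3.5.
Hana has value 65 → rank 3.5.

3.5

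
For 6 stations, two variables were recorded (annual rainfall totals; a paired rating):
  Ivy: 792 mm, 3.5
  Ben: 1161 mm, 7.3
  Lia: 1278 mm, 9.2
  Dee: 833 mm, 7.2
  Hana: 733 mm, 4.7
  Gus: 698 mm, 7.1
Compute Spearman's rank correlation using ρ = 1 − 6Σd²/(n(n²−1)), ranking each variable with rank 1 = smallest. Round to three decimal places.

Ranks of variable 1: 3, 5, 6, 4, 2, 1
Ranks of variable 2: 1, 5, 6, 4, 2, 3
d = r₁ − r₂: 2, 0, 0, 0, 0, -2
d²: 4, 0, 0, 0, 0, 4; Σd² = 8
ρ = 1 − 6·8/(6·35) = 1 − 48/210 = 0.771

0.771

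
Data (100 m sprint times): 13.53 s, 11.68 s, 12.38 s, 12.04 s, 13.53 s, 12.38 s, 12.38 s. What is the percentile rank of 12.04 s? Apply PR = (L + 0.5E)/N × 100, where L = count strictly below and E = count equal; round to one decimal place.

21.4

N = 7.
Strictly below 12.04: 1. Equal to 12.04: 1.
PR = (1 + 0.5·1)/7 × 100 = 21.4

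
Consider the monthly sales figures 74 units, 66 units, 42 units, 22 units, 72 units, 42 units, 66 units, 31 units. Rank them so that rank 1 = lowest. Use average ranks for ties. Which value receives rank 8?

74

Sorted (ascending): 22, 31, 42, 42, 66, 66, 72, 74
The 2 values of 42 occupy positions 3–4 → average rank (3+4)/2 = 3.5.
The 2 values of 66 occupy positions 5–6 → average rank (5+6)/2 = 5.5.
Rank 8 → value 74.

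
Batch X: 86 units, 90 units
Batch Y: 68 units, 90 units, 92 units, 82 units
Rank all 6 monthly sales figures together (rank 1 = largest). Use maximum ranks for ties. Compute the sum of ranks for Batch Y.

15

Sorted (descending): 92, 90, 90, 86, 82, 68
The 2 values of 90 occupy positions 2–3 → each gets rank 3.
Batch Y values → pooled ranks: 68→6, 90→3, 92→1, 82→5
Rank sum = 6 + 3 + 1 + 5 = 15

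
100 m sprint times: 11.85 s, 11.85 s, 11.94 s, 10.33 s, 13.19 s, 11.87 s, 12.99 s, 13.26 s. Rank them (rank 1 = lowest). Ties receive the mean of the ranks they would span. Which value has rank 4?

11.87

Sorted (ascending): 10.33, 11.85, 11.85, 11.87, 11.94, 12.99, 13.19, 13.26
The 2 values of 11.85 occupy positions 2–3 → average rank (2+3)/2 = 2.5.
Rank 4 → value 11.87.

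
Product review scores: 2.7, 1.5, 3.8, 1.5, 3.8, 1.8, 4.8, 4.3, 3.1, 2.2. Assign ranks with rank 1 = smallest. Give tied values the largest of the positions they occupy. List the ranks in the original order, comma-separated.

Sorted (ascending): 1.5, 1.5, 1.8, 2.2, 2.7, 3.1, 3.8, 3.8, 4.3, 4.8
The 2 values of 1.5 occupy positions 1–2 → each gets rank 2.
The 2 values of 3.8 occupy positions 7–8 → each gets rank 8.

5, 2, 8, 2, 8, 3, 10, 9, 6, 4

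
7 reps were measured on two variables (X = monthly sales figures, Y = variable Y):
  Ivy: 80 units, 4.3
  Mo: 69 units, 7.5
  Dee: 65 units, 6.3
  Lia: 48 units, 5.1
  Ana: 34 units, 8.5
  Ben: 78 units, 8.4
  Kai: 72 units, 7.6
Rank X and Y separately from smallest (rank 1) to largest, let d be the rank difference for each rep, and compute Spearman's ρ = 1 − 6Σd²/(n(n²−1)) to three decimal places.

Ranks of variable 1: 7, 4, 3, 2, 1, 6, 5
Ranks of variable 2: 1, 4, 3, 2, 7, 6, 5
d = r₁ − r₂: 6, 0, 0, 0, -6, 0, 0
d²: 36, 0, 0, 0, 36, 0, 0; Σd² = 72
ρ = 1 − 6·72/(7·48) = 1 − 432/336 = -0.286

-0.286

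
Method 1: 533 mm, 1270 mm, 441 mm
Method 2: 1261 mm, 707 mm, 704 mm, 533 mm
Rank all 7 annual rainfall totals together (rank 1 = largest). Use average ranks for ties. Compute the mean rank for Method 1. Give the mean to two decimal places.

Sorted (descending): 1270, 1261, 707, 704, 533, 533, 441
The 2 values of 533 occupy positions 5–6 → average rank (5+6)/2 = 5.5.
Method 1 values → pooled ranks: 533→5.5, 1270→1, 441→7
Mean rank = (5.5 + 1 + 7) / 3 = 4.50

4.50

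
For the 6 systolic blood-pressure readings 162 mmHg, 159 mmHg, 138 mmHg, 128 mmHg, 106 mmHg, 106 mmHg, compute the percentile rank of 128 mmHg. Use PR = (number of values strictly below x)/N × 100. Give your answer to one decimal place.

33.3

N = 6.
Strictly below 128: 2. Equal to 128: 1.
PR = 2/6 × 100 = 33.3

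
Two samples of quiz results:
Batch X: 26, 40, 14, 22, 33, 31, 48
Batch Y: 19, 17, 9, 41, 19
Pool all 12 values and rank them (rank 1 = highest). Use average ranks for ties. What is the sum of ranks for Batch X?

37

Sorted (descending): 48, 41, 40, 33, 31, 26, 22, 19, 19, 17, 14, 9
The 2 values of 19 occupy positions 8–9 → average rank (8+9)/2 = 8.5.
Batch X values → pooled ranks: 26→6, 40→3, 14→11, 22→7, 33→4, 31→5, 48→1
Rank sum = 6 + 3 + 11 + 7 + 4 + 5 + 1 = 37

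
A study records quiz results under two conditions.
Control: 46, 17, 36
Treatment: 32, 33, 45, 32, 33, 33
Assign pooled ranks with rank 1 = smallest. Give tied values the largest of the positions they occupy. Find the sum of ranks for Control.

Sorted (ascending): 17, 32, 32, 33, 33, 33, 36, 45, 46
The 2 values of 32 occupy positions 2–3 → each gets rank 3.
The 3 values of 33 occupy positions 4–6 → each gets rank 6.
Control values → pooled ranks: 46→9, 17→1, 36→7
Rank sum = 9 + 1 + 7 = 17

17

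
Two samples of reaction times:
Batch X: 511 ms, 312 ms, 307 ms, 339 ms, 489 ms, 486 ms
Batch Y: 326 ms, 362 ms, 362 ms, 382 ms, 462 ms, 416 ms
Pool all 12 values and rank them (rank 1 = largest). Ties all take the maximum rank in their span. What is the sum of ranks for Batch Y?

41

Sorted (descending): 511, 489, 486, 462, 416, 382, 362, 362, 339, 326, 312, 307
The 2 values of 362 occupy positions 7–8 → each gets rank 8.
Batch Y values → pooled ranks: 326→10, 362→8, 362→8, 382→6, 462→4, 416→5
Rank sum = 10 + 8 + 8 + 6 + 4 + 5 = 41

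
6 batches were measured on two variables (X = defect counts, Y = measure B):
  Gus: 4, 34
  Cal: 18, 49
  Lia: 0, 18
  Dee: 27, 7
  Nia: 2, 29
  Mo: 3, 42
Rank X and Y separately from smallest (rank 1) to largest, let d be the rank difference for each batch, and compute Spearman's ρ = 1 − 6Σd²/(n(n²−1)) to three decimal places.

0.086

Ranks of variable 1: 4, 5, 1, 6, 2, 3
Ranks of variable 2: 4, 6, 2, 1, 3, 5
d = r₁ − r₂: 0, -1, -1, 5, -1, -2
d²: 0, 1, 1, 25, 1, 4; Σd² = 32
ρ = 1 − 6·32/(6·35) = 1 − 192/210 = 0.086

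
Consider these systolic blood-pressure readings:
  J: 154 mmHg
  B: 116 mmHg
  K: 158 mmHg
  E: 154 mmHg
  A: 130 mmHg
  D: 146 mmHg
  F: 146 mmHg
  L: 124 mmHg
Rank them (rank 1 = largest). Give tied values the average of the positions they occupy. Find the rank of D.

4.5

Sorted (descending): 158, 154, 154, 146, 146, 130, 124, 116
The 2 values of 154 occupy positions 2–3 → average rank (2+3)/2 = 2.5.
The 2 values of 146 occupy positions 4–5 → average rank (4+5)/2 = 4.5.
D has value 146 mmHg → rank 4.5.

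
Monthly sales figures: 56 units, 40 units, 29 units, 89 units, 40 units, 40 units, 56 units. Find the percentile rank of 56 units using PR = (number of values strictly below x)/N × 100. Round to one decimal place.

N = 7.
Strictly below 56: 4. Equal to 56: 2.
PR = 4/7 × 100 = 57.1

57.1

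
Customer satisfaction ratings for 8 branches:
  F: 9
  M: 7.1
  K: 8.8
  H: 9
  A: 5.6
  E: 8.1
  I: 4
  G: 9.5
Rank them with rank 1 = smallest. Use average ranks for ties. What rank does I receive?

1

Sorted (ascending): 4, 5.6, 7.1, 8.1, 8.8, 9, 9, 9.5
The 2 values of 9 occupy positions 6–7 → average rank (6+7)/2 = 6.5.
I has value 4 → rank 1.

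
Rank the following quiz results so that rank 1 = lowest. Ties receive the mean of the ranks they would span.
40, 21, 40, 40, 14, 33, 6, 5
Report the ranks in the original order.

Sorted (ascending): 5, 6, 14, 21, 33, 40, 40, 40
The 3 values of 40 occupy positions 6–8 → average rank 7.

7, 4, 7, 7, 3, 5, 2, 1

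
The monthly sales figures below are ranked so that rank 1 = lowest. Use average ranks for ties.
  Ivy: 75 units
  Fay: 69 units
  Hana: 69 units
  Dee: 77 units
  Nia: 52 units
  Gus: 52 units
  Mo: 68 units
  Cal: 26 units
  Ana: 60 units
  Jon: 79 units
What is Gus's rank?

Sorted (ascending): 26, 52, 52, 60, 68, 69, 69, 75, 77, 79
The 2 values of 52 occupy positions 2–3 → average rank (2+3)/2 = 2.5.
The 2 values of 69 occupy positions 6–7 → average rank (6+7)/2 = 6.5.
Gus has value 52 units → rank 2.5.

2.5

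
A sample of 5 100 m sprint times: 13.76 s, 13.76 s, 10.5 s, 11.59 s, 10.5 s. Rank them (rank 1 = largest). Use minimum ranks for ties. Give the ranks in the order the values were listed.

1, 1, 4, 3, 4

Sorted (descending): 13.76, 13.76, 11.59, 10.5, 10.5
The 2 values of 13.76 occupy positions 1–2 → each gets rank 1.
The 2 values of 10.5 occupy positions 4–5 → each gets rank 4.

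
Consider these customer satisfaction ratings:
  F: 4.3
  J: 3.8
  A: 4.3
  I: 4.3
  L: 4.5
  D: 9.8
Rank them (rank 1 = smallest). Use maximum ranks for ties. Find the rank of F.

Sorted (ascending): 3.8, 4.3, 4.3, 4.3, 4.5, 9.8
The 3 values of 4.3 occupy positions 2–4 → each gets rank 4.
F has value 4.3 → rank 4.

4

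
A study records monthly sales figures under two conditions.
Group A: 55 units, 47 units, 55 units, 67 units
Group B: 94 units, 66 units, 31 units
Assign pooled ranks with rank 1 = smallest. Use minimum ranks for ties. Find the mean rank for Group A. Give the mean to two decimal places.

Sorted (ascending): 31, 47, 55, 55, 66, 67, 94
The 2 values of 55 occupy positions 3–4 → each gets rank 3.
Group A values → pooled ranks: 55→3, 47→2, 55→3, 67→6
Mean rank = (3 + 2 + 3 + 6) / 4 = 3.50

3.50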